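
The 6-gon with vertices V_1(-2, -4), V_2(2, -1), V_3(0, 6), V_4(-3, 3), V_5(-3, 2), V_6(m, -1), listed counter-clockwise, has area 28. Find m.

Write out the shoelace sum; only the two edges meeting at V_6 involve m:
2·Area = [((-3)·(-1) − m·2) + (m·(-4) − (-2)·(-1))] + 43
       = -6·m + 44 = 56
⇒ m = -2.

-2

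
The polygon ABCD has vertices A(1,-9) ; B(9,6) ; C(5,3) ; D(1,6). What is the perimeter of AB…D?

|AB| = √((8)² + (15)²) = √289 = 17
|BC| = √((-4)² + (-3)²) = √25 = 5
|CD| = √((-4)² + (3)²) = √25 = 5
|DA| = √((0)² + (-15)²) = √225 = 15
Perimeter = 17 + 5 + 5 + 15 = 42.

42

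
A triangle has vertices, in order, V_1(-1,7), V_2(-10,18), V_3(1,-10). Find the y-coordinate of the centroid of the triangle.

Apply the surveyor's formula. First the cross-terms c_i = x_i·y_{i+1} − x_{i+1}·y_i:
  52, 82, -3  ⇒  2A = 131, A = 65.5.
Then Σ (y_i + y_{i+1})·c_i = 1965, so ȳ = 1965 / (6·65.5) = 5.

5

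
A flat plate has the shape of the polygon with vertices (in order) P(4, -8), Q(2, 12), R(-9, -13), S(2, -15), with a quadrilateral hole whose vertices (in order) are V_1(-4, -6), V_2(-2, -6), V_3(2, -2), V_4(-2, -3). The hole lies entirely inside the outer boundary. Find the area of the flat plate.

166.5

Outer boundary:
Cross-terms: 64, 82, 161, 44  ⇒  Σ = 351
Area = |Σ|/2 = 175.5.
Hole:
Apply Gauss's area formula: 2A = Σ (x_i·y_{i+1} − x_{i+1}·y_i), indices taken mod 4.
Σ = (12) + (16) + (-10) + (0) = 18
Area = |Σ|/2 = 9.
Net area = 175.5 − 9 = 166.5.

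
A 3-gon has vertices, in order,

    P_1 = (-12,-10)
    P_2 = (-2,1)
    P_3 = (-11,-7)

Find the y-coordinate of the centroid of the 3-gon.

Apply the surveyor's formula. First the cross-terms c_i = x_i·y_{i+1} − x_{i+1}·y_i:
  -32, 25, 26  ⇒  2A = 19, A = 9.5.
Then Σ (y_i + y_{i+1})·c_i = -304, so ȳ = -304 / (6·9.5) = -16/3.

-16/3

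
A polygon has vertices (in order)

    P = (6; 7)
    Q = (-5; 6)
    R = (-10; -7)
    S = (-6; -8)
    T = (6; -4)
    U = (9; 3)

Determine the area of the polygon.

Apply the surveyor's formula: 2A = Σ (x_i·y_{i+1} − x_{i+1}·y_i), indices taken mod 6.
Σ = (71) + (95) + (38) + (72) + (54) + (45) = 375
Area = |Σ|/2 = 187.5.

187.5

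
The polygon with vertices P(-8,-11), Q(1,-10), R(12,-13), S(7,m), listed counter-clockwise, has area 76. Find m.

-3

Write out the shoelace sum; only the two edges meeting at S involve m:
2·Area = [(12·m − 7·(-13)) + (7·(-11) − (-8)·m)] + 198
       = 20·m + 212 = 152
⇒ m = -3.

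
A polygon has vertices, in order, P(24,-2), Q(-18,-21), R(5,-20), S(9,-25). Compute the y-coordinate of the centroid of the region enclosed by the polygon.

Apply the shoelace (surveyor's) formula. First the cross-terms c_i = x_i·y_{i+1} − x_{i+1}·y_i:
  -540, 465, 55, 582  ⇒  2A = 562, A = 281.
Then Σ (y_i + y_{i+1})·c_i = -24834, so ȳ = -24834 / (6·281) = -4139/281.

-4139/281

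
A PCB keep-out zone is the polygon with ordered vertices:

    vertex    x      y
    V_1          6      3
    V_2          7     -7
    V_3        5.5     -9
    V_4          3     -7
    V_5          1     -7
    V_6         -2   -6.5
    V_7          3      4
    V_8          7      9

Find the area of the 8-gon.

78

Apply the shoelace formula: 2A = Σ (x_i·y_{i+1} − x_{i+1}·y_i), indices taken mod 8.
Cross-terms: -63, -24.5, -11.5, -14, -20.5, 11.5, -1, -33  ⇒  Σ = -156
Area = |Σ|/2 = 78.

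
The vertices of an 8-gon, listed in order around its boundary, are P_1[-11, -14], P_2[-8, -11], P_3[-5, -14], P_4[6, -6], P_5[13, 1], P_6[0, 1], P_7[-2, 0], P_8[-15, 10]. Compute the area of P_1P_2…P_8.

289.5

P_1→P_2: (-11)(-11) − (-8)(-14) = 9
P_2→P_3: (-8)(-14) − (-5)(-11) = 57
P_3→P_4: (-5)(-6) − (6)(-14) = 114
P_4→P_5: (6)(1) − (13)(-6) = 84
P_5→P_6: (13)(1) − (0)(1) = 13
P_6→P_7: (0)(0) − (-2)(1) = 2
P_7→P_8: (-2)(10) − (-15)(0) = -20
P_8→P_1: (-15)(-14) − (-11)(10) = 320
Σ = 579
Area = |Σ|/2 = 289.5.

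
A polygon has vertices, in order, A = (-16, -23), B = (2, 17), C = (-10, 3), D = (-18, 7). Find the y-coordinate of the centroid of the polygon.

Apply Gauss's area formula. First the cross-terms c_i = x_i·y_{i+1} − x_{i+1}·y_i:
  -226, 176, -16, 526  ⇒  2A = 460, A = 230.
Then Σ (y_i + y_{i+1})·c_i = -3700, so ȳ = -3700 / (6·230) = -185/69.

-185/69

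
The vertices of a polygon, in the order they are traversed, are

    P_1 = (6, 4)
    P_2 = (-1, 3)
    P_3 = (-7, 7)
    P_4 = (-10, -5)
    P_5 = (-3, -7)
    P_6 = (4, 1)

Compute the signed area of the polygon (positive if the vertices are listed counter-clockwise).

Apply the surveyor's formula: 2A = Σ (x_i·y_{i+1} − x_{i+1}·y_i), indices taken mod 6.
Σ = (22) + (14) + (105) + (55) + (25) + (10) = 231
Signed area = Σ/2 = 115.5 (positive ⇒ counter-clockwise traversal).

115.5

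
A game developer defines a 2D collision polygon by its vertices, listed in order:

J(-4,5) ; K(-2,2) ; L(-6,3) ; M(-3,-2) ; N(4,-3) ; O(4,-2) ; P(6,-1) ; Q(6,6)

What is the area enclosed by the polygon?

Apply the shoelace formula: 2A = Σ (x_i·y_{i+1} − x_{i+1}·y_i), indices taken mod 8.
J→K: (-4)(2) − (-2)(5) = 2
K→L: (-2)(3) − (-6)(2) = 6
L→M: (-6)(-2) − (-3)(3) = 21
M→N: (-3)(-3) − (4)(-2) = 17
N→O: (4)(-2) − (4)(-3) = 4
O→P: (4)(-1) − (6)(-2) = 8
P→Q: (6)(6) − (6)(-1) = 42
Q→J: (6)(5) − (-4)(6) = 54
Σ = 154
Area = |Σ|/2 = 77.

77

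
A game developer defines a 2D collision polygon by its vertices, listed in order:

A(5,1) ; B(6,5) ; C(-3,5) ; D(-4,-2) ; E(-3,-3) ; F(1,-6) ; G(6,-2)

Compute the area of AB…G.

83.5

Apply the shoelace formula: 2A = Σ (x_i·y_{i+1} − x_{i+1}·y_i), indices taken mod 7.
Cross-terms: 19, 45, 26, 6, 21, 34, 16  ⇒  Σ = 167
Area = |Σ|/2 = 83.5.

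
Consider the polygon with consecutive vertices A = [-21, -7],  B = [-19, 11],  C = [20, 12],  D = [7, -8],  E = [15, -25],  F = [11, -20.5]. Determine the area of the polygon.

825.5

A→B: (-21)(11) − (-19)(-7) = -364
B→C: (-19)(12) − (20)(11) = -448
C→D: (20)(-8) − (7)(12) = -244
D→E: (7)(-25) − (15)(-8) = -55
E→F: (15)(-20.5) − (11)(-25) = -32.5
F→A: (11)(-7) − (-21)(-20.5) = -507.5
Σ = -1651
Area = |Σ|/2 = 825.5.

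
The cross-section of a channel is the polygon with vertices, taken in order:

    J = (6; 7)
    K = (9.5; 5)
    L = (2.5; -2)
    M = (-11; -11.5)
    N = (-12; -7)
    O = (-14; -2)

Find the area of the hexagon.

169.875

Apply Gauss's area formula: 2A = Σ (x_i·y_{i+1} − x_{i+1}·y_i), indices taken mod 6.
Σ = (-36.5) + (-31.5) + (-50.75) + (-61) + (-74) + (-86) = -339.75
Area = |Σ|/2 = 169.875.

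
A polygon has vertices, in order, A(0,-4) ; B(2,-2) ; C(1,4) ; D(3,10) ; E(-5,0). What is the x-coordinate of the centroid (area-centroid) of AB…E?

-27/43

Apply the shoelace formula. First the cross-terms c_i = x_i·y_{i+1} − x_{i+1}·y_i:
  8, 10, -2, 50, 20  ⇒  2A = 86, A = 43.
Then Σ (x_i + x_{i+1})·c_i = -162, so x̄ = -162 / (6·43) = -27/43.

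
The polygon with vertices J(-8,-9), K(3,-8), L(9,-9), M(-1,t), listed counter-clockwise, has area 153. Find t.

10

The doubled signed area Σ (x_i y_{i+1} − x_{i+1} y_i) is linear in t.
With t=0 it equals 136; the coefficient of t is 17 (from the two edges through M).
So 17·t + 136 = 2·153 = 306 ⇒ t = 10.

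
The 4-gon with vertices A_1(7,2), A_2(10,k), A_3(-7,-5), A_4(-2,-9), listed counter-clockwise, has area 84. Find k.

Write out the shoelace sum; only the two edges meeting at A_2 involve k:
2·Area = [(7·k − 10·2) + (10·(-5) − (-7)·k)] + 112
       = 14·k + 42 = 168
⇒ k = 9.

9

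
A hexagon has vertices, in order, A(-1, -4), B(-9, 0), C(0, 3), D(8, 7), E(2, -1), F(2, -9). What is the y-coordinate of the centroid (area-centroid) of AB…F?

Apply the surveyor's formula. First the cross-terms c_i = x_i·y_{i+1} − x_{i+1}·y_i:
  -36, -27, -24, -22, -16, -17  ⇒  2A = -142, A = -71.
Then Σ (y_i + y_{i+1})·c_i = 72, so ȳ = 72 / (6·(-71)) = -12/71.

-12/71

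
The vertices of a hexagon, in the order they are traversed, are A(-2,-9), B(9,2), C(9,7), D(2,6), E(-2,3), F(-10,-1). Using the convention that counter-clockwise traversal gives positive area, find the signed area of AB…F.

150

Cross-terms: 77, 45, 40, 18, 32, 88  ⇒  Σ = 300
Signed area = Σ/2 = 150 (positive ⇒ counter-clockwise traversal).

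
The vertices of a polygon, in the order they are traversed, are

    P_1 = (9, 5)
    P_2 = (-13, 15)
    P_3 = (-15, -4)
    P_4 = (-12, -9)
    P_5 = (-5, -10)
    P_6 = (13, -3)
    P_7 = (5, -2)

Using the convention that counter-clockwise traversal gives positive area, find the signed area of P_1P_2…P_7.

Apply the shoelace (surveyor's) formula: 2A = Σ (x_i·y_{i+1} − x_{i+1}·y_i), indices taken mod 7.
Σ = (200) + (277) + (87) + (75) + (145) + (-11) + (43) = 816
Signed area = Σ/2 = 408 (positive ⇒ counter-clockwise traversal).

408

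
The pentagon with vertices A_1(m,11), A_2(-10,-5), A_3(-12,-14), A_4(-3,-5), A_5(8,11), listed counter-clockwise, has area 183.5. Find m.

Write out the shoelace sum; only the two edges meeting at A_1 involve m:
2·Area = [(8·11 − m·11) + (m·(-5) − (-10)·11)] + 105
       = -16·m + 303 = 367
⇒ m = -4.

-4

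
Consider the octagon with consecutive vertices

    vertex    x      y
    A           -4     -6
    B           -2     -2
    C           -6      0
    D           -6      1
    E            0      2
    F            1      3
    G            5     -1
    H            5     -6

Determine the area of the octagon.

Apply the surveyor's formula: 2A = Σ (x_i·y_{i+1} − x_{i+1}·y_i), indices taken mod 8.
Σ = (-4) + (-12) + (-6) + (-12) + (-2) + (-16) + (-25) + (-54) = -131
Area = |Σ|/2 = 65.5.

65.5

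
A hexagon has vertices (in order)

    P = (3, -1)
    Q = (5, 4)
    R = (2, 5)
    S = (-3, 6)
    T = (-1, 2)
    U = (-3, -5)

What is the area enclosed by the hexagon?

Apply the surveyor's formula: 2A = Σ (x_i·y_{i+1} − x_{i+1}·y_i), indices taken mod 6.
Cross-terms: 17, 17, 27, 0, 11, 18  ⇒  Σ = 90
Area = |Σ|/2 = 45.

45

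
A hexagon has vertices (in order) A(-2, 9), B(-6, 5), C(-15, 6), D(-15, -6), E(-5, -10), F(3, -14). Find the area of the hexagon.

241

Apply Gauss's area formula: 2A = Σ (x_i·y_{i+1} − x_{i+1}·y_i), indices taken mod 6.
Cross-terms: 44, 39, 180, 120, 100, -1  ⇒  Σ = 482
Area = |Σ|/2 = 241.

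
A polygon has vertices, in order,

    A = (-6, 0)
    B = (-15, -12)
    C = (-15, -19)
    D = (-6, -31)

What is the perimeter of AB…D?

|AB| = √((-9)² + (-12)²) = √225 = 15
|BC| = √((0)² + (-7)²) = √49 = 7
|CD| = √((9)² + (-12)²) = √225 = 15
|DA| = √((0)² + (31)²) = √961 = 31
Perimeter = 15 + 7 + 15 + 31 = 68.

68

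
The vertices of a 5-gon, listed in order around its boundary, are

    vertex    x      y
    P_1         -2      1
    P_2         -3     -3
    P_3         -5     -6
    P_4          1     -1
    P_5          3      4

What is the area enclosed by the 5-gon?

20.5

Apply the shoelace (surveyor's) formula: 2A = Σ (x_i·y_{i+1} − x_{i+1}·y_i), indices taken mod 5.
Σ = (9) + (3) + (11) + (7) + (11) = 41
Area = |Σ|/2 = 20.5.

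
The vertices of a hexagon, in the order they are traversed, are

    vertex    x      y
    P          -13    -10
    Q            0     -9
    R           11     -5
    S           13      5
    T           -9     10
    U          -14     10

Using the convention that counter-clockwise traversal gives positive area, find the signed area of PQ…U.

415.5

Apply the shoelace formula: 2A = Σ (x_i·y_{i+1} − x_{i+1}·y_i), indices taken mod 6.
P→Q: (-13)(-9) − (0)(-10) = 117
Q→R: (0)(-5) − (11)(-9) = 99
R→S: (11)(5) − (13)(-5) = 120
S→T: (13)(10) − (-9)(5) = 175
T→U: (-9)(10) − (-14)(10) = 50
U→P: (-14)(-10) − (-13)(10) = 270
Σ = 831
Signed area = Σ/2 = 415.5 (positive ⇒ counter-clockwise traversal).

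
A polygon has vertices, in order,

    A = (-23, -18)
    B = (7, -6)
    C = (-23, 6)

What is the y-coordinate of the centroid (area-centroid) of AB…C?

Apply the surveyor's formula. First the cross-terms c_i = x_i·y_{i+1} − x_{i+1}·y_i:
  264, -96, 552  ⇒  2A = 720, A = 360.
Then Σ (y_i + y_{i+1})·c_i = -12960, so ȳ = -12960 / (6·360) = -6.

-6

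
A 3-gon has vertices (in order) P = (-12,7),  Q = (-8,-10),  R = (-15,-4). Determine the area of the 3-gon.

Apply Gauss's area formula: 2A = Σ (x_i·y_{i+1} − x_{i+1}·y_i), indices taken mod 3.
Σ = (176) + (-118) + (-153) = -95
Area = |Σ|/2 = 47.5.

47.5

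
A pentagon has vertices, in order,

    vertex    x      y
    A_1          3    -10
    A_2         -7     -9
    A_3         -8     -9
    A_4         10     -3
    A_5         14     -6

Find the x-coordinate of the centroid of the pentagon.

Apply the surveyor's formula. First the cross-terms c_i = x_i·y_{i+1} − x_{i+1}·y_i:
  -97, -9, 114, -18, -122  ⇒  2A = -132, A = -66.
Then Σ (x_i + x_{i+1})·c_i = -1755, so x̄ = -1755 / (6·(-66)) = 195/44.

195/44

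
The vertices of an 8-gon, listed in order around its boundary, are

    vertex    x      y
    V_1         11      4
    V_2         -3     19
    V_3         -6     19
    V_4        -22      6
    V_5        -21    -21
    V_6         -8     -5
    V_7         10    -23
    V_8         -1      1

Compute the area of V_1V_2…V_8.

Apply Gauss's area formula: 2A = Σ (x_i·y_{i+1} − x_{i+1}·y_i), indices taken mod 8.
V_1→V_2: (11)(19) − (-3)(4) = 221
V_2→V_3: (-3)(19) − (-6)(19) = 57
V_3→V_4: (-6)(6) − (-22)(19) = 382
V_4→V_5: (-22)(-21) − (-21)(6) = 588
V_5→V_6: (-21)(-5) − (-8)(-21) = -63
V_6→V_7: (-8)(-23) − (10)(-5) = 234
V_7→V_8: (10)(1) − (-1)(-23) = -13
V_8→V_1: (-1)(4) − (11)(1) = -15
Σ = 1391
Area = |Σ|/2 = 695.5.

695.5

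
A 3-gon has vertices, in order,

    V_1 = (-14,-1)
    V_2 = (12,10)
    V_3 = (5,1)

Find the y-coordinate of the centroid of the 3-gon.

10/3

Apply the surveyor's formula. First the cross-terms c_i = x_i·y_{i+1} − x_{i+1}·y_i:
  -128, -38, 9  ⇒  2A = -157, A = -78.5.
Then Σ (y_i + y_{i+1})·c_i = -1570, so ȳ = -1570 / (6·(-78.5)) = 10/3.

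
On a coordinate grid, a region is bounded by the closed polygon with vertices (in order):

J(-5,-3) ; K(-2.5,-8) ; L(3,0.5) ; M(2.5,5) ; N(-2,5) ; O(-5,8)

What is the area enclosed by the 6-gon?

77.75

Apply Gauss's area formula: 2A = Σ (x_i·y_{i+1} − x_{i+1}·y_i), indices taken mod 6.
J→K: (-5)(-8) − (-2.5)(-3) = 32.5
K→L: (-2.5)(0.5) − (3)(-8) = 22.75
L→M: (3)(5) − (2.5)(0.5) = 13.75
M→N: (2.5)(5) − (-2)(5) = 22.5
N→O: (-2)(8) − (-5)(5) = 9
O→J: (-5)(-3) − (-5)(8) = 55
Σ = 155.5
Area = |Σ|/2 = 77.75.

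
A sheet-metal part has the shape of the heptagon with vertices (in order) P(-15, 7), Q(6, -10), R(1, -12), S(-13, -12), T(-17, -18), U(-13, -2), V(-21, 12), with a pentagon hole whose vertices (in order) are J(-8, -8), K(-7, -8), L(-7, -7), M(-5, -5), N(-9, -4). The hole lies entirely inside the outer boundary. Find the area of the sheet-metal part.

Outer boundary:
Σ = (108) + (-62) + (-168) + (30) + (-200) + (-198) + (33) = -457
Area = |Σ|/2 = 228.5.
Hole:
Σ = (8) + (-7) + (0) + (-25) + (40) = 16
Area = |Σ|/2 = 8.
Net area = 228.5 − 8 = 220.5.

220.5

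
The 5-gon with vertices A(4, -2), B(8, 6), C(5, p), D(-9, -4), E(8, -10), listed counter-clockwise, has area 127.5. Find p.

The doubled signed area Σ (x_i y_{i+1} − x_{i+1} y_i) is linear in p.
With p=0 it equals 136; the coefficient of p is 17 (from the two edges through C).
So 17·p + 136 = 2·127.5 = 255 ⇒ p = 7.

7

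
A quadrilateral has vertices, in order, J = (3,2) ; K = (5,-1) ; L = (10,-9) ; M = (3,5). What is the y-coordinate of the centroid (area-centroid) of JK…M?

Apply the shoelace (surveyor's) formula. First the cross-terms c_i = x_i·y_{i+1} − x_{i+1}·y_i:
  -13, -35, 77, -9  ⇒  2A = 20, A = 10.
Then Σ (y_i + y_{i+1})·c_i = -34, so ȳ = -34 / (6·10) = -17/30.

-17/30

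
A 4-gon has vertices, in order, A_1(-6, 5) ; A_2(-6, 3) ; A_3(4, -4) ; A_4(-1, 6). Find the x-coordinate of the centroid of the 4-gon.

-13/9

Apply the shoelace (surveyor's) formula. First the cross-terms c_i = x_i·y_{i+1} − x_{i+1}·y_i:
  12, 12, 20, 31  ⇒  2A = 75, A = 37.5.
Then Σ (x_i + x_{i+1})·c_i = -325, so x̄ = -325 / (6·37.5) = -13/9.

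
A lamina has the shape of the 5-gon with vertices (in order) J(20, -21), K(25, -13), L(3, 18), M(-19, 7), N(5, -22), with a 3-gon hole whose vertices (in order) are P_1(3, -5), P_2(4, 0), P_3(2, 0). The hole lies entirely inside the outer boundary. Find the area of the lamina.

912.5

Outer boundary:
Apply the shoelace formula: 2A = Σ (x_i·y_{i+1} − x_{i+1}·y_i), indices taken mod 5.
Σ = (265) + (489) + (363) + (383) + (335) = 1835
Area = |Σ|/2 = 917.5.
Hole:
Cross-terms: 20, 0, -10  ⇒  Σ = 10
Area = |Σ|/2 = 5.
Net area = 917.5 − 5 = 912.5.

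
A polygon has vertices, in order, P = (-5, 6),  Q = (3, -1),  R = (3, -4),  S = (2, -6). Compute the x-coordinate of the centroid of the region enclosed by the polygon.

0.16

Apply the surveyor's formula. First the cross-terms c_i = x_i·y_{i+1} − x_{i+1}·y_i:
  -13, -9, -10, -18  ⇒  2A = -50, A = -25.
Then Σ (x_i + x_{i+1})·c_i = -24, so x̄ = -24 / (6·(-25)) = 0.16.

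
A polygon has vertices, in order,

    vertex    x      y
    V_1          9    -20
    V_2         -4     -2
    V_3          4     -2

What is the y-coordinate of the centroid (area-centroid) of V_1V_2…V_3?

Apply Gauss's area formula. First the cross-terms c_i = x_i·y_{i+1} − x_{i+1}·y_i:
  -98, 16, -62  ⇒  2A = -144, A = -72.
Then Σ (y_i + y_{i+1})·c_i = 3456, so ȳ = 3456 / (6·(-72)) = -8.

-8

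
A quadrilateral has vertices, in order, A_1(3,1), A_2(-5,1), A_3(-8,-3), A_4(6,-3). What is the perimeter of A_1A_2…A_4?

32

|A_1A_2| = √((-8)² + (0)²) = √64 = 8
|A_2A_3| = √((-3)² + (-4)²) = √25 = 5
|A_3A_4| = √((14)² + (0)²) = √196 = 14
|A_4A_1| = √((-3)² + (4)²) = √25 = 5
Perimeter = 8 + 5 + 14 + 5 = 32.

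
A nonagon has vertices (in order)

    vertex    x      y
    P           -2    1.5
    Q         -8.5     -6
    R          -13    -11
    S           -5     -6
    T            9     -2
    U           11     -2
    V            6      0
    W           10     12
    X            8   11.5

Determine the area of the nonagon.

134.625

Σ = (24.75) + (15.5) + (23) + (64) + (4) + (12) + (72) + (19) + (35) = 269.25
Area = |Σ|/2 = 134.625.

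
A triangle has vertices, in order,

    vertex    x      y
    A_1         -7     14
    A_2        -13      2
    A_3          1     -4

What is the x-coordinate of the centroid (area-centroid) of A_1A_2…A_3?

-19/3

Apply the shoelace formula. First the cross-terms c_i = x_i·y_{i+1} − x_{i+1}·y_i:
  168, 50, -14  ⇒  2A = 204, A = 102.
Then Σ (x_i + x_{i+1})·c_i = -3876, so x̄ = -3876 / (6·102) = -19/3.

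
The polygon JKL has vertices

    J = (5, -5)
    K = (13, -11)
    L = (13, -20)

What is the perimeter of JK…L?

|JK| = √((8)² + (-6)²) = √100 = 10
|KL| = √((0)² + (-9)²) = √81 = 9
|LJ| = √((-8)² + (15)²) = √289 = 17
Perimeter = 10 + 9 + 17 = 36.

36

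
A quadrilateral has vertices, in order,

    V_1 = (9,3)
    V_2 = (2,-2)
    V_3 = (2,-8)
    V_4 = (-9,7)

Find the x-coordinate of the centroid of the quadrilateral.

-47/276

Apply Gauss's area formula. First the cross-terms c_i = x_i·y_{i+1} − x_{i+1}·y_i:
  -24, -12, -58, -90  ⇒  2A = -184, A = -92.
Then Σ (x_i + x_{i+1})·c_i = 94, so x̄ = 94 / (6·(-92)) = -47/276.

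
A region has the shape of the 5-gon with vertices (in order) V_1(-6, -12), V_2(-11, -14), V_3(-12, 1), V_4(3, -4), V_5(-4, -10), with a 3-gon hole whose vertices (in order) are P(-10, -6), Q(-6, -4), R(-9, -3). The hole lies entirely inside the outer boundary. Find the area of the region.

115

Outer boundary:
Apply the shoelace formula: 2A = Σ (x_i·y_{i+1} − x_{i+1}·y_i), indices taken mod 5.
Σ = (-48) + (-179) + (45) + (-46) + (-12) = -240
Area = |Σ|/2 = 120.
Hole:
P→Q: (-10)(-4) − (-6)(-6) = 4
Q→R: (-6)(-3) − (-9)(-4) = -18
R→P: (-9)(-6) − (-10)(-3) = 24
Σ = 10
Area = |Σ|/2 = 5.
Net area = 120 − 5 = 115.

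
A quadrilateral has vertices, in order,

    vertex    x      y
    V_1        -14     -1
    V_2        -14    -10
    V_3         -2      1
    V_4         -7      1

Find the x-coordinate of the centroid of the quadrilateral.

-1735/177

Apply the shoelace (surveyor's) formula. First the cross-terms c_i = x_i·y_{i+1} − x_{i+1}·y_i:
  126, -34, 5, 21  ⇒  2A = 118, A = 59.
Then Σ (x_i + x_{i+1})·c_i = -3470, so x̄ = -3470 / (6·59) = -1735/177.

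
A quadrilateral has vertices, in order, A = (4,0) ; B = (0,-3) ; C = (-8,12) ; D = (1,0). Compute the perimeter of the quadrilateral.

40

|AB| = √((-4)² + (-3)²) = √25 = 5
|BC| = √((-8)² + (15)²) = √289 = 17
|CD| = √((9)² + (-12)²) = √225 = 15
|DA| = √((3)² + (0)²) = √9 = 3
Perimeter = 5 + 17 + 15 + 3 = 40.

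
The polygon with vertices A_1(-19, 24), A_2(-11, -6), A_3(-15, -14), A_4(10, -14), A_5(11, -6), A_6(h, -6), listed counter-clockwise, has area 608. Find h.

Write out the shoelace sum; only the two edges meeting at A_6 involve h:
2·Area = [(11·(-6) − h·(-6)) + (h·24 − (-19)·(-6))] + 886
       = 30·h + 706 = 1216
⇒ h = 17.

17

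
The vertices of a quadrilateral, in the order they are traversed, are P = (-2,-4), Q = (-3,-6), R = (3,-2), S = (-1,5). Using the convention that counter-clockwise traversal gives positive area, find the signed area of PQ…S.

Cross-terms: 0, 24, 13, 14  ⇒  Σ = 51
Signed area = Σ/2 = 25.5 (positive ⇒ counter-clockwise traversal).

25.5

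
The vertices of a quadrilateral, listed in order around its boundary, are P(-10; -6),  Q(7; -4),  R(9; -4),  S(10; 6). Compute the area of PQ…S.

92

P→Q: (-10)(-4) − (7)(-6) = 82
Q→R: (7)(-4) − (9)(-4) = 8
R→S: (9)(6) − (10)(-4) = 94
S→P: (10)(-6) − (-10)(6) = 0
Σ = 184
Area = |Σ|/2 = 92.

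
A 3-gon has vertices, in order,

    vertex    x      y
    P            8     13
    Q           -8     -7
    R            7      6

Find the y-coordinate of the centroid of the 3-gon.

Apply the shoelace formula. First the cross-terms c_i = x_i·y_{i+1} − x_{i+1}·y_i:
  48, 1, 43  ⇒  2A = 92, A = 46.
Then Σ (y_i + y_{i+1})·c_i = 1104, so ȳ = 1104 / (6·46) = 4.

4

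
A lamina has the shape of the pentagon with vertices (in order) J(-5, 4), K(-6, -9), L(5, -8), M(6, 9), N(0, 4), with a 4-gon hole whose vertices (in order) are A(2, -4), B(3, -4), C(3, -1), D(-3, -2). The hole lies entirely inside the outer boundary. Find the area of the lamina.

139.5

Outer boundary:
Σ = (69) + (93) + (93) + (24) + (20) = 299
Area = |Σ|/2 = 149.5.
Hole:
Apply the surveyor's formula: 2A = Σ (x_i·y_{i+1} − x_{i+1}·y_i), indices taken mod 4.
Σ = (4) + (9) + (-9) + (16) = 20
Area = |Σ|/2 = 10.
Net area = 149.5 − 10 = 139.5.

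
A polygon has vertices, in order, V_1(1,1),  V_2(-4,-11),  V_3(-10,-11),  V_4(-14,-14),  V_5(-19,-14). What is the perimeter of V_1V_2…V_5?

|V_1V_2| = √((-5)² + (-12)²) = √169 = 13
|V_2V_3| = √((-6)² + (0)²) = √36 = 6
|V_3V_4| = √((-4)² + (-3)²) = √25 = 5
|V_4V_5| = √((-5)² + (0)²) = √25 = 5
|V_5V_1| = √((20)² + (15)²) = √625 = 25
Perimeter = 13 + 6 + 5 + 5 + 25 = 54.

54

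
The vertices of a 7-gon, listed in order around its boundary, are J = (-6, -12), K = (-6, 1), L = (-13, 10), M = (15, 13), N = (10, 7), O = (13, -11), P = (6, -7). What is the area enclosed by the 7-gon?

404.5

Apply Gauss's area formula: 2A = Σ (x_i·y_{i+1} − x_{i+1}·y_i), indices taken mod 7.
Σ = (-78) + (-47) + (-319) + (-25) + (-201) + (-25) + (-114) = -809
Area = |Σ|/2 = 404.5.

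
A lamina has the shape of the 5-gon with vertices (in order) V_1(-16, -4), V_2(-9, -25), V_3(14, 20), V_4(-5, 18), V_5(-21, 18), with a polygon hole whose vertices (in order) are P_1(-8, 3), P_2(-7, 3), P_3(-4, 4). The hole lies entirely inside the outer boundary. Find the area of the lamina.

Outer boundary:
Apply the surveyor's formula: 2A = Σ (x_i·y_{i+1} − x_{i+1}·y_i), indices taken mod 5.
Σ = (364) + (170) + (352) + (288) + (372) = 1546
Area = |Σ|/2 = 773.
Hole:
Apply the shoelace formula: 2A = Σ (x_i·y_{i+1} − x_{i+1}·y_i), indices taken mod 3.
Σ = (-3) + (-16) + (20) = 1
Area = |Σ|/2 = 0.5.
Net area = 773 − 0.5 = 772.5.

772.5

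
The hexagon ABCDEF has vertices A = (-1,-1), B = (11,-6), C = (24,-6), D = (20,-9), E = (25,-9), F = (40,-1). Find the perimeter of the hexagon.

|AB| = √((12)² + (-5)²) = √169 = 13
|BC| = √((13)² + (0)²) = √169 = 13
|CD| = √((-4)² + (-3)²) = √25 = 5
|DE| = √((5)² + (0)²) = √25 = 5
|EF| = √((15)² + (8)²) = √289 = 17
|FA| = √((-41)² + (0)²) = √1681 = 41
Perimeter = 13 + 13 + 5 + 5 + 17 + 41 = 94.

94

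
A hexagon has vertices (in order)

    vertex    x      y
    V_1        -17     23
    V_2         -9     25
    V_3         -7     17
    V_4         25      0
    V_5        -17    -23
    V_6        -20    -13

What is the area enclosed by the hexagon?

1058

Cross-terms: -218, 22, -425, -575, -239, -681  ⇒  Σ = -2116
Area = |Σ|/2 = 1058.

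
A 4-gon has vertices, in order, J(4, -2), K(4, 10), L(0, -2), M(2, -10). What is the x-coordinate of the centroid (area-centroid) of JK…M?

2.4

Apply Gauss's area formula. First the cross-terms c_i = x_i·y_{i+1} − x_{i+1}·y_i:
  48, -8, 4, 36  ⇒  2A = 80, A = 40.
Then Σ (x_i + x_{i+1})·c_i = 576, so x̄ = 576 / (6·40) = 2.4.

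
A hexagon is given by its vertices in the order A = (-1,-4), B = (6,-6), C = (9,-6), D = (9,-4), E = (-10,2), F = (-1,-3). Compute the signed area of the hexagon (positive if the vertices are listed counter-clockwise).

38.5

Cross-terms: 30, 18, 18, -22, 32, 1  ⇒  Σ = 77
Signed area = Σ/2 = 38.5 (positive ⇒ counter-clockwise traversal).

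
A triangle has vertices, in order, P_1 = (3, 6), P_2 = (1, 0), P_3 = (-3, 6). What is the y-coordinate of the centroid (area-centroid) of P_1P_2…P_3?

Apply Gauss's area formula. First the cross-terms c_i = x_i·y_{i+1} − x_{i+1}·y_i:
  -6, 6, -36  ⇒  2A = -36, A = -18.
Then Σ (y_i + y_{i+1})·c_i = -432, so ȳ = -432 / (6·(-18)) = 4.

4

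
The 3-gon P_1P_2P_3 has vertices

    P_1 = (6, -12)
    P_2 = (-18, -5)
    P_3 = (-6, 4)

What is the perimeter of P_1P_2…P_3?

60

|P_1P_2| = √((-24)² + (7)²) = √625 = 25
|P_2P_3| = √((12)² + (9)²) = √225 = 15
|P_3P_1| = √((12)² + (-16)²) = √400 = 20
Perimeter = 25 + 15 + 20 = 60.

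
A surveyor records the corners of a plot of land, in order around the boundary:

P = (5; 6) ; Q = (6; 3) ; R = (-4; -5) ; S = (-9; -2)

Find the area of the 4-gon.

60

Apply the shoelace formula: 2A = Σ (x_i·y_{i+1} − x_{i+1}·y_i), indices taken mod 4.
Cross-terms: -21, -18, -37, -44  ⇒  Σ = -120
Area = |Σ|/2 = 60.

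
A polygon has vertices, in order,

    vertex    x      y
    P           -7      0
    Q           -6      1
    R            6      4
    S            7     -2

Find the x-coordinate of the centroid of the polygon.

11/7

Apply the surveyor's formula. First the cross-terms c_i = x_i·y_{i+1} − x_{i+1}·y_i:
  -7, -30, -40, -14  ⇒  2A = -91, A = -45.5.
Then Σ (x_i + x_{i+1})·c_i = -429, so x̄ = -429 / (6·(-45.5)) = 11/7.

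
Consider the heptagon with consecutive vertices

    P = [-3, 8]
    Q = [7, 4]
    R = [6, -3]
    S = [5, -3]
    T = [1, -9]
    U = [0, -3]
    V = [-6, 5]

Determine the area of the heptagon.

Apply Gauss's area formula: 2A = Σ (x_i·y_{i+1} − x_{i+1}·y_i), indices taken mod 7.
Σ = (-68) + (-45) + (-3) + (-42) + (-3) + (-18) + (-33) = -212
Area = |Σ|/2 = 106.

106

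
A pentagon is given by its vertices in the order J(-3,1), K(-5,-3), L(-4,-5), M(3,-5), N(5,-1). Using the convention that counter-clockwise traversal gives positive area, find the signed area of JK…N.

Apply the shoelace formula: 2A = Σ (x_i·y_{i+1} − x_{i+1}·y_i), indices taken mod 5.
Σ = (14) + (13) + (35) + (22) + (2) = 86
Signed area = Σ/2 = 43 (positive ⇒ counter-clockwise traversal).

43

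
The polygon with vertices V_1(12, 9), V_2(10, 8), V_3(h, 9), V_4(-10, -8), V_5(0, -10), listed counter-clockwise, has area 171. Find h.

The doubled signed area Σ (x_i y_{i+1} − x_{i+1} y_i) is linear in h.
With h=0 it equals 406; the coefficient of h is -16 (from the two edges through V_3).
So -16·h + 406 = 2·171 = 342 ⇒ h = 4.

4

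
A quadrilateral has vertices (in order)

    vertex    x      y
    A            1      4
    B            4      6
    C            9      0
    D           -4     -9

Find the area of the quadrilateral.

A→B: (1)(6) − (4)(4) = -10
B→C: (4)(0) − (9)(6) = -54
C→D: (9)(-9) − (-4)(0) = -81
D→A: (-4)(4) − (1)(-9) = -7
Σ = -152
Area = |Σ|/2 = 76.

76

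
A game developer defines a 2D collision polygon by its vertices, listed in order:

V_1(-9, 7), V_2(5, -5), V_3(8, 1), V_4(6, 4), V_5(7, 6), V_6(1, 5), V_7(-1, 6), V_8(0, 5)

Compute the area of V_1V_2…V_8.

84.5

Apply the shoelace formula: 2A = Σ (x_i·y_{i+1} − x_{i+1}·y_i), indices taken mod 8.
Cross-terms: 10, 45, 26, 8, 29, 11, -5, 45  ⇒  Σ = 169
Area = |Σ|/2 = 84.5.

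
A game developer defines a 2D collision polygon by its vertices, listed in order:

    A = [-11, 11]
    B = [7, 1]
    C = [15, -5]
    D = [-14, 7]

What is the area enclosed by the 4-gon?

90

Apply the shoelace (surveyor's) formula: 2A = Σ (x_i·y_{i+1} − x_{i+1}·y_i), indices taken mod 4.
Σ = (-88) + (-50) + (35) + (-77) = -180
Area = |Σ|/2 = 90.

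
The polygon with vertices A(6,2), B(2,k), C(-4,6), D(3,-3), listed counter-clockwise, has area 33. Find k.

4

Write out the shoelace sum; only the two edges meeting at B involve k:
2·Area = [(6·k − 2·2) + (2·6 − (-4)·k)] + 18
       = 10·k + 26 = 66
⇒ k = 4.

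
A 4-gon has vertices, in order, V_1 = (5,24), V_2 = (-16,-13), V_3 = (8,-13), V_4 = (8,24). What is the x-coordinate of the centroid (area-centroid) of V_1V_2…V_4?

-1/9

Apply Gauss's area formula. First the cross-terms c_i = x_i·y_{i+1} − x_{i+1}·y_i:
  319, 312, 296, 72  ⇒  2A = 999, A = 499.5.
Then Σ (x_i + x_{i+1})·c_i = -333, so x̄ = -333 / (6·499.5) = -1/9.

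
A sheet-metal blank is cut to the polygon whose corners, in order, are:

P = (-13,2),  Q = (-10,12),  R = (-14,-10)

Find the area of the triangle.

Apply the shoelace (surveyor's) formula: 2A = Σ (x_i·y_{i+1} − x_{i+1}·y_i), indices taken mod 3.
Σ = (-136) + (268) + (-158) = -26
Area = |Σ|/2 = 13.

13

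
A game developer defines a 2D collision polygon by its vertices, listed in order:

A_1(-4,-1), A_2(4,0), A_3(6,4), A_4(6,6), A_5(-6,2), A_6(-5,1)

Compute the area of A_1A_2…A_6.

Apply the surveyor's formula: 2A = Σ (x_i·y_{i+1} − x_{i+1}·y_i), indices taken mod 6.
Cross-terms: 4, 16, 12, 48, 4, 9  ⇒  Σ = 93
Area = |Σ|/2 = 46.5.

46.5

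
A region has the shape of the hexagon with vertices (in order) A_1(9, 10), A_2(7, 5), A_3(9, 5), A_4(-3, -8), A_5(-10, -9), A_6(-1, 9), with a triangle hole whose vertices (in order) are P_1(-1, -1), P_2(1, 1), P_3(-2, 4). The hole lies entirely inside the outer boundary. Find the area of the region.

161.5

Outer boundary:
Apply the surveyor's formula: 2A = Σ (x_i·y_{i+1} − x_{i+1}·y_i), indices taken mod 6.
Cross-terms: -25, -10, -57, -53, -99, -91  ⇒  Σ = -335
Area = |Σ|/2 = 167.5.
Hole:
Apply the surveyor's formula: 2A = Σ (x_i·y_{i+1} − x_{i+1}·y_i), indices taken mod 3.
Σ = (0) + (6) + (6) = 12
Area = |Σ|/2 = 6.
Net area = 167.5 − 6 = 161.5.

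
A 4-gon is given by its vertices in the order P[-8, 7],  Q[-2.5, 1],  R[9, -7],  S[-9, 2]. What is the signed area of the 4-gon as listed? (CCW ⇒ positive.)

-37

P→Q: (-8)(1) − (-2.5)(7) = 9.5
Q→R: (-2.5)(-7) − (9)(1) = 8.5
R→S: (9)(2) − (-9)(-7) = -45
S→P: (-9)(7) − (-8)(2) = -47
Σ = -74
Signed area = Σ/2 = -37 (negative ⇒ clockwise traversal).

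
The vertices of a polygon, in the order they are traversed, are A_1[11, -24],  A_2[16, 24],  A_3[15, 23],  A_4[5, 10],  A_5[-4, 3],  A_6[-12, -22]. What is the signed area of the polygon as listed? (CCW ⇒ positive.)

Cross-terms: 648, 8, 35, 55, 124, 530  ⇒  Σ = 1400
Signed area = Σ/2 = 700 (positive ⇒ counter-clockwise traversal).

700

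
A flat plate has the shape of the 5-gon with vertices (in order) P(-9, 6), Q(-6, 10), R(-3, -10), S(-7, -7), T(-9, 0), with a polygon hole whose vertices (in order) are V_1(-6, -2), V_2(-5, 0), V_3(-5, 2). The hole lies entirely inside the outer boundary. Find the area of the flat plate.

64

Outer boundary:
Σ = (-54) + (90) + (-49) + (-63) + (-54) = -130
Area = |Σ|/2 = 65.
Hole:
Apply the shoelace (surveyor's) formula: 2A = Σ (x_i·y_{i+1} − x_{i+1}·y_i), indices taken mod 3.
Cross-terms: -10, -10, 22  ⇒  Σ = 2
Area = |Σ|/2 = 1.
Net area = 65 − 1 = 64.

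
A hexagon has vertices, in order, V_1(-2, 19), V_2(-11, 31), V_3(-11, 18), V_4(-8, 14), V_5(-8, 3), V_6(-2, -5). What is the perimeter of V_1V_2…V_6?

|V_1V_2| = √((-9)² + (12)²) = √225 = 15
|V_2V_3| = √((0)² + (-13)²) = √169 = 13
|V_3V_4| = √((3)² + (-4)²) = √25 = 5
|V_4V_5| = √((0)² + (-11)²) = √121 = 11
|V_5V_6| = √((6)² + (-8)²) = √100 = 10
|V_6V_1| = √((0)² + (24)²) = √576 = 24
Perimeter = 15 + 13 + 5 + 11 + 10 + 24 = 78.

78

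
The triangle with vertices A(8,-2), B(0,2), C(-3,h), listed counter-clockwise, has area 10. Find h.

1

The doubled signed area Σ (x_i y_{i+1} − x_{i+1} y_i) is linear in h.
With h=0 it equals 28; the coefficient of h is -8 (from the two edges through C).
So -8·h + 28 = 2·10 = 20 ⇒ h = 1.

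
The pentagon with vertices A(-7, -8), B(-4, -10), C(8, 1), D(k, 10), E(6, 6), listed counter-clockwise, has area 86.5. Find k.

9

The doubled signed area Σ (x_i y_{i+1} − x_{i+1} y_i) is linear in k.
With k=0 it equals 128; the coefficient of k is 5 (from the two edges through D).
So 5·k + 128 = 2·86.5 = 173 ⇒ k = 9.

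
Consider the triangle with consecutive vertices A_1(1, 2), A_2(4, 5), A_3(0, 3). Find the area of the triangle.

3

A_1→A_2: (1)(5) − (4)(2) = -3
A_2→A_3: (4)(3) − (0)(5) = 12
A_3→A_1: (0)(2) − (1)(3) = -3
Σ = 6
Area = |Σ|/2 = 3.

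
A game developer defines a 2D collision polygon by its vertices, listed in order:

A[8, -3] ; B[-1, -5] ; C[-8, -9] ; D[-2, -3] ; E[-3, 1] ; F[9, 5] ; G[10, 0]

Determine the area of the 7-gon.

91.5

Σ = (-43) + (-31) + (6) + (-11) + (-24) + (-50) + (-30) = -183
Area = |Σ|/2 = 91.5.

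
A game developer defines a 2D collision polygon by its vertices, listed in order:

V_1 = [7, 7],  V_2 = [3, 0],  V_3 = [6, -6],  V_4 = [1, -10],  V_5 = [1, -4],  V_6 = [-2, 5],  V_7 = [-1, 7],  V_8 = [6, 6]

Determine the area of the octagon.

V_1→V_2: (7)(0) − (3)(7) = -21
V_2→V_3: (3)(-6) − (6)(0) = -18
V_3→V_4: (6)(-10) − (1)(-6) = -54
V_4→V_5: (1)(-4) − (1)(-10) = 6
V_5→V_6: (1)(5) − (-2)(-4) = -3
V_6→V_7: (-2)(7) − (-1)(5) = -9
V_7→V_8: (-1)(6) − (6)(7) = -48
V_8→V_1: (6)(7) − (7)(6) = 0
Σ = -147
Area = |Σ|/2 = 73.5.

73.5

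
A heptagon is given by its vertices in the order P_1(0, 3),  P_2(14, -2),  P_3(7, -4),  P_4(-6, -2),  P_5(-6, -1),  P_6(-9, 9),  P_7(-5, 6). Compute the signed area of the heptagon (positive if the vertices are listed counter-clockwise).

P_1→P_2: (0)(-2) − (14)(3) = -42
P_2→P_3: (14)(-4) − (7)(-2) = -42
P_3→P_4: (7)(-2) − (-6)(-4) = -38
P_4→P_5: (-6)(-1) − (-6)(-2) = -6
P_5→P_6: (-6)(9) − (-9)(-1) = -63
P_6→P_7: (-9)(6) − (-5)(9) = -9
P_7→P_1: (-5)(3) − (0)(6) = -15
Σ = -215
Signed area = Σ/2 = -107.5 (negative ⇒ clockwise traversal).

-107.5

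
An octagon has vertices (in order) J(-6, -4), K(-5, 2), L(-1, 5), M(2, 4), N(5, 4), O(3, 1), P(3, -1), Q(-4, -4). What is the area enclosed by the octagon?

Σ = (-32) + (-23) + (-14) + (-12) + (-7) + (-6) + (-16) + (-8) = -118
Area = |Σ|/2 = 59.

59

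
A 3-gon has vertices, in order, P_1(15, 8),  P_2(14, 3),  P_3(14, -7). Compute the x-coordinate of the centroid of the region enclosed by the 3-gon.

43/3

Apply Gauss's area formula. First the cross-terms c_i = x_i·y_{i+1} − x_{i+1}·y_i:
  -67, -140, 217  ⇒  2A = 10, A = 5.
Then Σ (x_i + x_{i+1})·c_i = 430, so x̄ = 430 / (6·5) = 43/3.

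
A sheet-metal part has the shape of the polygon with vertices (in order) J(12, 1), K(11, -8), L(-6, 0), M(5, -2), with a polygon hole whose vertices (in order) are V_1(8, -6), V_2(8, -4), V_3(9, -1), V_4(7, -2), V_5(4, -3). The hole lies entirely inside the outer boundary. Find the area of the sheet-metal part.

47

Outer boundary:
J→K: (12)(-8) − (11)(1) = -107
K→L: (11)(0) − (-6)(-8) = -48
L→M: (-6)(-2) − (5)(0) = 12
M→J: (5)(1) − (12)(-2) = 29
Σ = -114
Area = |Σ|/2 = 57.
Hole:
Apply the shoelace (surveyor's) formula: 2A = Σ (x_i·y_{i+1} − x_{i+1}·y_i), indices taken mod 5.
V_1→V_2: (8)(-4) − (8)(-6) = 16
V_2→V_3: (8)(-1) − (9)(-4) = 28
V_3→V_4: (9)(-2) − (7)(-1) = -11
V_4→V_5: (7)(-3) − (4)(-2) = -13
V_5→V_1: (4)(-6) − (8)(-3) = 0
Σ = 20
Area = |Σ|/2 = 10.
Net area = 57 − 10 = 47.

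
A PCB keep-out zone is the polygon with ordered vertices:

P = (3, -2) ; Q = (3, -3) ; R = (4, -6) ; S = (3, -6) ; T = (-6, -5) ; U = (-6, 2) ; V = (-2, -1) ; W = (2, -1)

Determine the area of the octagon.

47.5

Apply the surveyor's formula: 2A = Σ (x_i·y_{i+1} − x_{i+1}·y_i), indices taken mod 8.
Σ = (-3) + (-6) + (-6) + (-51) + (-42) + (10) + (4) + (-1) = -95
Area = |Σ|/2 = 47.5.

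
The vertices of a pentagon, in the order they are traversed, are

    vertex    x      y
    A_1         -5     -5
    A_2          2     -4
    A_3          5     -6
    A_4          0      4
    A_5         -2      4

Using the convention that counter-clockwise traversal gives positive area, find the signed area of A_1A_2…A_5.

Apply the shoelace formula: 2A = Σ (x_i·y_{i+1} − x_{i+1}·y_i), indices taken mod 5.
Σ = (30) + (8) + (20) + (8) + (30) = 96
Signed area = Σ/2 = 48 (positive ⇒ counter-clockwise traversal).

48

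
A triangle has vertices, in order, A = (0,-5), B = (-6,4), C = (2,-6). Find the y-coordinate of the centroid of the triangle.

Apply Gauss's area formula. First the cross-terms c_i = x_i·y_{i+1} − x_{i+1}·y_i:
  -30, 28, -10  ⇒  2A = -12, A = -6.
Then Σ (y_i + y_{i+1})·c_i = 84, so ȳ = 84 / (6·(-6)) = -7/3.

-7/3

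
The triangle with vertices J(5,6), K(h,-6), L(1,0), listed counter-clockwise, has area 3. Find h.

-4

Write out the shoelace sum; only the two edges meeting at K involve h:
2·Area = [(5·(-6) − h·6) + (h·0 − 1·(-6))] + 6
       = -6·h + -18 = 6
⇒ h = -4.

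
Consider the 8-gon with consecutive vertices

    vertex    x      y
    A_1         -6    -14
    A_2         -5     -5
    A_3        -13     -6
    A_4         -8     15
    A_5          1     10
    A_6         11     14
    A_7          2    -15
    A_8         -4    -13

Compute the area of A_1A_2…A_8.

Apply the shoelace formula: 2A = Σ (x_i·y_{i+1} − x_{i+1}·y_i), indices taken mod 8.
A_1→A_2: (-6)(-5) − (-5)(-14) = -40
A_2→A_3: (-5)(-6) − (-13)(-5) = -35
A_3→A_4: (-13)(15) − (-8)(-6) = -243
A_4→A_5: (-8)(10) − (1)(15) = -95
A_5→A_6: (1)(14) − (11)(10) = -96
A_6→A_7: (11)(-15) − (2)(14) = -193
A_7→A_8: (2)(-13) − (-4)(-15) = -86
A_8→A_1: (-4)(-14) − (-6)(-13) = -22
Σ = -810
Area = |Σ|/2 = 405.

405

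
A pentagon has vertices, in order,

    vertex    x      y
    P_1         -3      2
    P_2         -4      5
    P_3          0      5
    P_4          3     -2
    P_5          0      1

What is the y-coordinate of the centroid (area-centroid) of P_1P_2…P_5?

8/3

Apply the shoelace (surveyor's) formula. First the cross-terms c_i = x_i·y_{i+1} − x_{i+1}·y_i:
  -7, -20, -15, 3, 3  ⇒  2A = -36, A = -18.
Then Σ (y_i + y_{i+1})·c_i = -288, so ȳ = -288 / (6·(-18)) = 8/3.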